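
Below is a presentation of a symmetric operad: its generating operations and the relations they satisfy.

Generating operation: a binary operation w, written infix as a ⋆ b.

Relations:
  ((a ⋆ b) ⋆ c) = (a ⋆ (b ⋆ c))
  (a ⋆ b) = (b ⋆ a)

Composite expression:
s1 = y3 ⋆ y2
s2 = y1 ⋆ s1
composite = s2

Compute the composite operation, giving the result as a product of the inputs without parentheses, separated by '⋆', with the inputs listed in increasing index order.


y1 ⋆ y2 ⋆ y3

Shape and order are irrelevant to w; the y-input set decides.
(y3 ⋆ y2) flattens to y3 ⋆ y2
(y1 ⋆ (y3 ⋆ y2)) flattens to y1 ⋆ y3 ⋆ y2
sorting the factors by input index: y1 ⋆ y2 ⋆ y3


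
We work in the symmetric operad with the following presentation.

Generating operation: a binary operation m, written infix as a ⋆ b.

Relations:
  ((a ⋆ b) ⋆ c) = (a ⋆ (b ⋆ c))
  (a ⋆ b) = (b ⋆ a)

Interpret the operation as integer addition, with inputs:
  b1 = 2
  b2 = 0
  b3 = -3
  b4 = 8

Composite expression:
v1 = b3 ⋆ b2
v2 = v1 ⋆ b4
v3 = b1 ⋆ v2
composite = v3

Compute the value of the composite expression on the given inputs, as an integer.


7


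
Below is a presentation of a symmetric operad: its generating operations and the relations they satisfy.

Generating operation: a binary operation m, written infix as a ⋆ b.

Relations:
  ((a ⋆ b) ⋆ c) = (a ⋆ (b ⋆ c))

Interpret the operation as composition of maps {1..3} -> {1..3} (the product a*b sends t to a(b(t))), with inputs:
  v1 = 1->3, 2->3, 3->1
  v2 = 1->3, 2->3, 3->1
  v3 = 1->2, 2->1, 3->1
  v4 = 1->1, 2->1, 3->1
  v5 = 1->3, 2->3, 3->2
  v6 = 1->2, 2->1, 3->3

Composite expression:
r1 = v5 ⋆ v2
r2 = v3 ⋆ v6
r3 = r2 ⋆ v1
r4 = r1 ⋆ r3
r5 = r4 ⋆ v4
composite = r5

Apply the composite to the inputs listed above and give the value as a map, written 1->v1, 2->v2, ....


1->2, 2->2, 3->2

(v5 ⋆ v2) = 1->2, 2->2, 3->3
(v3 ⋆ v6) = 1->1, 2->2, 3->1
((v3 ⋆ v6) ⋆ v1) = 1->1, 2->1, 3->1
((v5 ⋆ v2) ⋆ ((v3 ⋆ v6) ⋆ v1)) = 1->2, 2->2, 3->2
(((v5 ⋆ v2) ⋆ ((v3 ⋆ v6) ⋆ v1)) ⋆ v4) = 1->2, 2->2, 3->2


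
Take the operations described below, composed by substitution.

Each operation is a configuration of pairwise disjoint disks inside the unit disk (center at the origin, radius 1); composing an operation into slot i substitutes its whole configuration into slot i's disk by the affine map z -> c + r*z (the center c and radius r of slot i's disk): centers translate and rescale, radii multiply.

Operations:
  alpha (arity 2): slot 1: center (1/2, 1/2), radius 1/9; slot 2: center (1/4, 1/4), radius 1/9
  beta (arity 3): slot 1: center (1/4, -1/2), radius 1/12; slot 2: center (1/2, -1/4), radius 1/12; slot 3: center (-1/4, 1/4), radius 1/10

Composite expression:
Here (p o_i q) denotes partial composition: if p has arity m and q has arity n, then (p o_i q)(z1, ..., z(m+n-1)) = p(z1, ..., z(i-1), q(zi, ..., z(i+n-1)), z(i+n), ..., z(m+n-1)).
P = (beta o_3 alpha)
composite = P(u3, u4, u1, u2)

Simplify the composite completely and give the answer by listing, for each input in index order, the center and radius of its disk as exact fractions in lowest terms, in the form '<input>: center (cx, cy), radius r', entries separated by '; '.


Affine substitution under beta: radii multiply and u-centers shift.
tracing u3 down its 1-map path: center (1/4, -1/2), radius 1/12
tracing u4 down its 1-map path: center (1/2, -1/4), radius 1/12
tracing u1 down its 2-map path: center (-1/5, 3/10), radius 1/90
tracing u2 down its 2-map path: center (-9/40, 11/40), radius 1/90

u1: center (-1/5, 3/10), radius 1/90; u2: center (-9/40, 11/40), radius 1/90; u3: center (1/4, -1/2), radius 1/12; u4: center (1/2, -1/4), radius 1/12


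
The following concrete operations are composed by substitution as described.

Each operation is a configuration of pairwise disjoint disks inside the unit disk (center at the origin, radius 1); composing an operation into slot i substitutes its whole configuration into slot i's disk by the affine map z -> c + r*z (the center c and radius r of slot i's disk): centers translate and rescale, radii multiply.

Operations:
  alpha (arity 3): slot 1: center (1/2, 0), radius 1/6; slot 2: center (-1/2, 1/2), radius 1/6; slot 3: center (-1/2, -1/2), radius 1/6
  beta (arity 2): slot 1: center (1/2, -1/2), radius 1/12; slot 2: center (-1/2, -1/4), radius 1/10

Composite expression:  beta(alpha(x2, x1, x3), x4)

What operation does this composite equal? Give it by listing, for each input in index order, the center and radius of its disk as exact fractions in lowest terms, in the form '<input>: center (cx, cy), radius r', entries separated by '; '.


Affine substitution under beta: radii multiply and x-centers shift.
input x2: composing its 2 substitution steps yields center (13/24, -1/2), radius 1/72
input x1: composing its 2 substitution steps yields center (11/24, -11/24), radius 1/72
input x3: composing its 2 substitution steps yields center (11/24, -13/24), radius 1/72
input x4: composing its 1 substitution step yields center (-1/2, -1/4), radius 1/10

x1: center (11/24, -11/24), radius 1/72; x2: center (13/24, -1/2), radius 1/72; x3: center (11/24, -13/24), radius 1/72; x4: center (-1/2, -1/4), radius 1/10


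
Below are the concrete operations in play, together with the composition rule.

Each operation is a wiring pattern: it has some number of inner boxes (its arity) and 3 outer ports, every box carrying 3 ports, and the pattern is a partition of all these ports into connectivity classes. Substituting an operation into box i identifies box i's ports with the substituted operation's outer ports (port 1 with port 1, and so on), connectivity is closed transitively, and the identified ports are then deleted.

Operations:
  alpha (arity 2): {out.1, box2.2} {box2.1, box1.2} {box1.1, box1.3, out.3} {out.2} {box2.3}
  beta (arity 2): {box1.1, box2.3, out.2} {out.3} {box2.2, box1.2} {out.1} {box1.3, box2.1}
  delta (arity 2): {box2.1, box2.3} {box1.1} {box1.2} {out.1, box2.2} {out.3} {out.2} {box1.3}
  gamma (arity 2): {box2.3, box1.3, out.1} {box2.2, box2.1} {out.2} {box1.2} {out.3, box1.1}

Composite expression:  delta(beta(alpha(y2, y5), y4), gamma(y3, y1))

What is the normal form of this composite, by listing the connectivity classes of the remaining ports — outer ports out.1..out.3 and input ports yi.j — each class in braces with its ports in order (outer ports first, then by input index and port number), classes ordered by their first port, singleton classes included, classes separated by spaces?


{out.1} {out.2} {out.3} {y1.1, y1.2} {y1.3, y3.1, y3.3} {y2.1, y2.3, y4.1} {y2.2, y5.1} {y3.2} {y4.2} {y4.3, y5.2} {y5.3}

Treat the ports identified at delta as solder joints: merge, then drop.
the subtree at alpha composes to {out.1, y5.2} {out.2} {out.3, y2.1, y2.3} {y2.2, y5.1} {y5.3} on (y2, y5); out.j = own outer ports
the subtree at beta composes to {out.1} {out.2, y4.3, y5.2} {out.3} {y2.1, y2.3, y4.1} {y2.2, y5.1} {y4.2} {y5.3} on (y2, y5, y4); out.j = own outer ports
the subtree at gamma composes to {out.1, y1.3, y3.3} {out.2} {out.3, y3.1} {y1.1, y1.2} {y3.2} on (y3, y1); out.j = own outer ports
the subtree at delta composes to {out.1} {out.2} {out.3} {y1.1, y1.2} {y1.3, y3.1, y3.3} {y2.1, y2.3, y4.1} {y2.2, y5.1} {y3.2} {y4.2} {y4.3, y5.2} {y5.3} on (y2, y5, y4, y3, y1); out.j = own outer ports


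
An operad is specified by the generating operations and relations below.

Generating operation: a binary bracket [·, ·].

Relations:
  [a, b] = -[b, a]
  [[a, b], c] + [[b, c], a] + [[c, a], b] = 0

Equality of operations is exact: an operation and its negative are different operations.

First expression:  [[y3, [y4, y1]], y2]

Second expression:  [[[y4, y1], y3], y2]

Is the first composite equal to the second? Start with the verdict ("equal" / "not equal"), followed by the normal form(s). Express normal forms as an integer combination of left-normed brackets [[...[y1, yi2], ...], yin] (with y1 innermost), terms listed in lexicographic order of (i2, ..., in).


not equal; first: [[[y1, y4], y3], y2]; second: -[[[y1, y4], y3], y2]

Normal form of the first expression: [[[y1, y4], y3], y2]
Normal form of the second expression: -[[[y1, y4], y3], y2]
No match — not equal.


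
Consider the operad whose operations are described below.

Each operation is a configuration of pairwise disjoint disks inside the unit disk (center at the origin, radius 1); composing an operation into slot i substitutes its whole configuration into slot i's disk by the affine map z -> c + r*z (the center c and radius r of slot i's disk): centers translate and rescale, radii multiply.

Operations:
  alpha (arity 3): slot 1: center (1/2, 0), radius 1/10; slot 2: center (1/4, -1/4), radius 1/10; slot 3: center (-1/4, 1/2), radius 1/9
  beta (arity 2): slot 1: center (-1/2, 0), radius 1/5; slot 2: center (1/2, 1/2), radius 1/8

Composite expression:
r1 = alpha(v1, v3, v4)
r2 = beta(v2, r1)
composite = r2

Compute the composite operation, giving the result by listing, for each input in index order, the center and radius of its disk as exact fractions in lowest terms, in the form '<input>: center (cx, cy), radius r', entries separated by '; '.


v1: center (9/16, 1/2), radius 1/80; v2: center (-1/2, 0), radius 1/5; v3: center (17/32, 15/32), radius 1/80; v4: center (15/32, 9/16), radius 1/72


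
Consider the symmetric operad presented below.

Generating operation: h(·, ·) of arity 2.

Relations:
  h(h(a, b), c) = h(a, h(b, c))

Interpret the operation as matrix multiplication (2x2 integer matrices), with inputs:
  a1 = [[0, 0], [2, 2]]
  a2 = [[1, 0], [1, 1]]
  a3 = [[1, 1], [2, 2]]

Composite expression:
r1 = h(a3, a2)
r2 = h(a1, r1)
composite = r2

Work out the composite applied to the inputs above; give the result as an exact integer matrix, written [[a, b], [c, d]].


h(a3, a2) = [[2, 1], [4, 2]]
h(a1, h(a3, a2)) = [[0, 0], [12, 6]]

[[0, 0], [12, 6]]


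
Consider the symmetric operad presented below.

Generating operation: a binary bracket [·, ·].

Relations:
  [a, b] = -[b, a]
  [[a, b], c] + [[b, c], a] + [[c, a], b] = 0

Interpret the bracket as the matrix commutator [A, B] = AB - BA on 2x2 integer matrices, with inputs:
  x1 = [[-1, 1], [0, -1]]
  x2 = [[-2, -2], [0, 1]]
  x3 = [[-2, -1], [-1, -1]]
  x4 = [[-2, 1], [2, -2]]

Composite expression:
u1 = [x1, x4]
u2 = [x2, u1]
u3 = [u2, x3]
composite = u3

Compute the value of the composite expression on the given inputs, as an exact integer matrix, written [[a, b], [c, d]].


[[-8, 8], [0, 8]]

[x1, x4] = [[2, 0], [0, -2]]
[x2, [x1, x4]] = [[0, 8], [0, 0]]
[[x2, [x1, x4]], x3] = [[-8, 8], [0, 8]]


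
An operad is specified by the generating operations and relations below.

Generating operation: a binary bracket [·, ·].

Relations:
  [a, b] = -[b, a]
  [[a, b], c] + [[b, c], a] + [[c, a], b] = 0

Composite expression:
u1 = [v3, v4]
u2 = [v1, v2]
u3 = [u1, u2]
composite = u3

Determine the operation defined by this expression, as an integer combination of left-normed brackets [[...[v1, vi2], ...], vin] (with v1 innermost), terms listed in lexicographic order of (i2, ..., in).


-[[[v1, v2], v3], v4] + [[[v1, v2], v4], v3]

Skip Jacobi rewriting: expand, keep v1-initial words, read off terms.
Composite bracket: [[v3, v4], [v1, v2]]
Applying ab - ba throughout gives 8 signed words (2^3 = 8).
Collect the words opening with v1:
  v1v2v3v4 appears with sign -1, giving the term -[[[v1, v2], v3], v4]
  v1v2v4v3 appears with sign +1, giving the term +[[[v1, v2], v4], v3]


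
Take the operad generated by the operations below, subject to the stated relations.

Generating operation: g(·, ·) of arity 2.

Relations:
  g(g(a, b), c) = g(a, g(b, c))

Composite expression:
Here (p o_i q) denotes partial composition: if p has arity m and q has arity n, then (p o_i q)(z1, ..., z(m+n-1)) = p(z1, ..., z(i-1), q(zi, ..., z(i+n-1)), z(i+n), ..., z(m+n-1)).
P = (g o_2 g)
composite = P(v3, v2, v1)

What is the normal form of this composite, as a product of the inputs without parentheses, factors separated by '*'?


v3 * v2 * v1

Key point: g is associative — brackets drop, the v-order remains.
g(v2, v1) reduces to v2 * v1
g(v3, g(v2, v1)) reduces to v3 * v2 * v1


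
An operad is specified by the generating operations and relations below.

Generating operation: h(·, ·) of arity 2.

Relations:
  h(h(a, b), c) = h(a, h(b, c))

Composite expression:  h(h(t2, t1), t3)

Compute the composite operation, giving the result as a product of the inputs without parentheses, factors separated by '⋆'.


t2 ⋆ t1 ⋆ t3

Every regrouping of h is equal, so read the t-inputs in written order.
h(t2, t1) reduces to t2 ⋆ t1
h(h(t2, t1), t3) reduces to t2 ⋆ t1 ⋆ t3


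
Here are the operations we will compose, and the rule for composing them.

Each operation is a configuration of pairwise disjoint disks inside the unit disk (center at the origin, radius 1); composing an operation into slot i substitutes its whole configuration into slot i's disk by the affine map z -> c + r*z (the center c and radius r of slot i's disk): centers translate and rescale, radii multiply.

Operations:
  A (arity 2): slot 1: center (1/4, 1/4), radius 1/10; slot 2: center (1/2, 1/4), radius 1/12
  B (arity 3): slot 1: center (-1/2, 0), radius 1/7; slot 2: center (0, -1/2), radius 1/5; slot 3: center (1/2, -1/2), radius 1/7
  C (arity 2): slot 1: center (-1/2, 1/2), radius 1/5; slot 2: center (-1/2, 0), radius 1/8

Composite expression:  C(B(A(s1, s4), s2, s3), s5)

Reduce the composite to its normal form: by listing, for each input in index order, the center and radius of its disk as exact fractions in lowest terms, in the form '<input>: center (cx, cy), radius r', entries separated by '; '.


s1: center (-83/140, 71/140), radius 1/350; s2: center (-1/2, 2/5), radius 1/25; s3: center (-2/5, 2/5), radius 1/35; s4: center (-41/70, 71/140), radius 1/420; s5: center (-1/2, 0), radius 1/8


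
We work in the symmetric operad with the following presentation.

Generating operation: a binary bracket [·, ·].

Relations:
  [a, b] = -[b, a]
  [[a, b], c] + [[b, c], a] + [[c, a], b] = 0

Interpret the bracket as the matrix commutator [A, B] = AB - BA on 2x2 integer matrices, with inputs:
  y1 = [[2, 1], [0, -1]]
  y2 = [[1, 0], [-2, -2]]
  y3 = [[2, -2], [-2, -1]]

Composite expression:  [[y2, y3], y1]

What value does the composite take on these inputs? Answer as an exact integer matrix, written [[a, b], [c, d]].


[y2, y3] = [[-4, -6], [0, 4]]
[[y2, y3], y1] = [[0, 10], [0, 0]]

[[0, 10], [0, 0]]


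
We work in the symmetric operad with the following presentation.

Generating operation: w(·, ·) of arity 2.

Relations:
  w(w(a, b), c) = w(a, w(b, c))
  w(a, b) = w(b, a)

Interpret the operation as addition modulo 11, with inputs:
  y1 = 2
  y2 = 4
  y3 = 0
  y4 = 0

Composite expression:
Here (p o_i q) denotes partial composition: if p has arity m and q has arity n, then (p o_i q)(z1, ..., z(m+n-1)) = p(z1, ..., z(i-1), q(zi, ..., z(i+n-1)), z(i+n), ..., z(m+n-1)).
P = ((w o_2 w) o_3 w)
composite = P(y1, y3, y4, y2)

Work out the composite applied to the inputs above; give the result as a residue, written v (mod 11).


w(y4, y2) = 4
w(y3, w(y4, y2)) = 4
w(y1, w(y3, w(y4, y2))) = 6

6 (mod 11)


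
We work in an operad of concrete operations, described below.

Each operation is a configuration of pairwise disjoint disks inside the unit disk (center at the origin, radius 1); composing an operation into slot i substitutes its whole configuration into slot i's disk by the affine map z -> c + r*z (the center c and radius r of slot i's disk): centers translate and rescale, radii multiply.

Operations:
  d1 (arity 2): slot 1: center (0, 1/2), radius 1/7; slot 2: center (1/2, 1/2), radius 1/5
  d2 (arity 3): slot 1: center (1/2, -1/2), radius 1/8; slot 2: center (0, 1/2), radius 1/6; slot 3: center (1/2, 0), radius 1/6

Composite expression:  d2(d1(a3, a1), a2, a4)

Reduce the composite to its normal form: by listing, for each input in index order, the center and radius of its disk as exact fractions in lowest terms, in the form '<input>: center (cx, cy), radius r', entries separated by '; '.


a1: center (9/16, -7/16), radius 1/40; a2: center (0, 1/2), radius 1/6; a3: center (1/2, -7/16), radius 1/56; a4: center (1/2, 0), radius 1/6

Affine substitution under d2: radii multiply and a-centers shift.
tracing a3 down its 2-map path: center (1/2, -7/16), radius 1/56
tracing a1 down its 2-map path: center (9/16, -7/16), radius 1/40
tracing a2 down its 1-map path: center (0, 1/2), radius 1/6
tracing a4 down its 1-map path: center (1/2, 0), radius 1/6


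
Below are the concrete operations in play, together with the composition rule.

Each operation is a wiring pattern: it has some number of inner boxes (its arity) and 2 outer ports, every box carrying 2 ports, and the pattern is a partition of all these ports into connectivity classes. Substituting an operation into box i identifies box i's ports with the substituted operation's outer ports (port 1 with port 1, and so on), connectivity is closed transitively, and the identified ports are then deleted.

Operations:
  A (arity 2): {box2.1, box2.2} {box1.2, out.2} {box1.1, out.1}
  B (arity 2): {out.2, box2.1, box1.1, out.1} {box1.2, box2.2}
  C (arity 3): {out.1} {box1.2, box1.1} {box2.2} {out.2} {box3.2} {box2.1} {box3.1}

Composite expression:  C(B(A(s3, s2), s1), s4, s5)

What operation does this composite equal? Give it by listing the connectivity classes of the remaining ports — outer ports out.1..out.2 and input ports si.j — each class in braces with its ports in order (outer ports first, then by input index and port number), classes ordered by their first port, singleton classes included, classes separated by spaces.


Substituting into C glues patterns; closure does the rest.
composing A on (s3, s2), with out.j its own outer ports: {out.1, s3.1} {out.2, s3.2} {s2.1, s2.2}
composing B on (s3, s2, s1), with out.j its own outer ports: {out.1, out.2, s1.1, s3.1} {s1.2, s3.2} {s2.1, s2.2}
composing C on (s3, s2, s1, s4, s5), with out.j its own outer ports: {out.1} {out.2} {s1.1, s3.1} {s1.2, s3.2} {s2.1, s2.2} {s4.1} {s4.2} {s5.1} {s5.2}

{out.1} {out.2} {s1.1, s3.1} {s1.2, s3.2} {s2.1, s2.2} {s4.1} {s4.2} {s5.1} {s5.2}


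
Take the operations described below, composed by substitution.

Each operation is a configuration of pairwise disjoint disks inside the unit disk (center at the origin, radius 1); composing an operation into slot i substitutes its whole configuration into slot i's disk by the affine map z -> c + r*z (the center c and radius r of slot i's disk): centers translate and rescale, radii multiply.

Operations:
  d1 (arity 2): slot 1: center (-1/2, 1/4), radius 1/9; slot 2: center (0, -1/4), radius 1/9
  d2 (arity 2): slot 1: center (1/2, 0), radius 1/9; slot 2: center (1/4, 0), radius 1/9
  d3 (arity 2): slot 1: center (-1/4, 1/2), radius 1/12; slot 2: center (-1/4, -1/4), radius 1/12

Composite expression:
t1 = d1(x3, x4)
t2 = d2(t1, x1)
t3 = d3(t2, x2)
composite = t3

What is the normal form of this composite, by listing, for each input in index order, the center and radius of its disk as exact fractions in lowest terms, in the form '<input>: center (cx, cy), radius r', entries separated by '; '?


Only the slot chain above each x matters under d3; compose those maps.
x3: after 3 affine steps, its disk has center (-23/108, 217/432), radius 1/972
x4: after 3 affine steps, its disk has center (-5/24, 215/432), radius 1/972
x1: after 2 affine steps, its disk has center (-11/48, 1/2), radius 1/108
x2: after 1 affine step, its disk has center (-1/4, -1/4), radius 1/12

x1: center (-11/48, 1/2), radius 1/108; x2: center (-1/4, -1/4), radius 1/12; x3: center (-23/108, 217/432), radius 1/972; x4: center (-5/24, 215/432), radius 1/972


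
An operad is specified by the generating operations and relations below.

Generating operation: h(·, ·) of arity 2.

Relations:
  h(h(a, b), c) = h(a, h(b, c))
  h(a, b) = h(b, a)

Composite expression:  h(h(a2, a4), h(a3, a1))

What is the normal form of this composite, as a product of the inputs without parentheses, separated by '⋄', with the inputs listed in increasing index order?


a1 ⋄ a2 ⋄ a3 ⋄ a4


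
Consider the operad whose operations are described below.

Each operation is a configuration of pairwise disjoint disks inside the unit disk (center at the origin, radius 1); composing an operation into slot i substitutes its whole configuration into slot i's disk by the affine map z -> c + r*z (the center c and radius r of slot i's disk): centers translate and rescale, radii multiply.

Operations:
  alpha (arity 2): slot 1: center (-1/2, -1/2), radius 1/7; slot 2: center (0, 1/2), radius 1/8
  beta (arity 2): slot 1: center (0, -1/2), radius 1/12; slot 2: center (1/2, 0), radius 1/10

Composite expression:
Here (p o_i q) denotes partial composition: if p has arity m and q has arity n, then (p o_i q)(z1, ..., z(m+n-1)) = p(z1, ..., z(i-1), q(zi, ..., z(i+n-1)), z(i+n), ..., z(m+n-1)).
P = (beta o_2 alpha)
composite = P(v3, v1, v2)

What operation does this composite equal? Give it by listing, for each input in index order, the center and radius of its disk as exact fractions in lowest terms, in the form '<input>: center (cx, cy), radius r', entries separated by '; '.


v1: center (9/20, -1/20), radius 1/70; v2: center (1/2, 1/20), radius 1/80; v3: center (0, -1/2), radius 1/12

Each v-disk chains the slot maps above it in beta; radii multiply.
input v3: applying the 1 nested substitution gives center (0, -1/2), radius 1/12
input v1: applying the 2 nested substitutions gives center (9/20, -1/20), radius 1/70
input v2: applying the 2 nested substitutions gives center (1/2, 1/20), radius 1/80


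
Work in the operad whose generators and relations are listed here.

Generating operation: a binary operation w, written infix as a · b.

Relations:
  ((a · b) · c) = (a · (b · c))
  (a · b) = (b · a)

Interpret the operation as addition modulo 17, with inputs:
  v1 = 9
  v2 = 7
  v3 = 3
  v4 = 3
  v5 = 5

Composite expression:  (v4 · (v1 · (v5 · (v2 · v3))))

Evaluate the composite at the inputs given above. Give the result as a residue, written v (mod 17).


10 (mod 17)

(v2 · v3) = 10
(v5 · (v2 · v3)) = 15
(v1 · (v5 · (v2 · v3))) = 7
(v4 · (v1 · (v5 · (v2 · v3)))) = 10


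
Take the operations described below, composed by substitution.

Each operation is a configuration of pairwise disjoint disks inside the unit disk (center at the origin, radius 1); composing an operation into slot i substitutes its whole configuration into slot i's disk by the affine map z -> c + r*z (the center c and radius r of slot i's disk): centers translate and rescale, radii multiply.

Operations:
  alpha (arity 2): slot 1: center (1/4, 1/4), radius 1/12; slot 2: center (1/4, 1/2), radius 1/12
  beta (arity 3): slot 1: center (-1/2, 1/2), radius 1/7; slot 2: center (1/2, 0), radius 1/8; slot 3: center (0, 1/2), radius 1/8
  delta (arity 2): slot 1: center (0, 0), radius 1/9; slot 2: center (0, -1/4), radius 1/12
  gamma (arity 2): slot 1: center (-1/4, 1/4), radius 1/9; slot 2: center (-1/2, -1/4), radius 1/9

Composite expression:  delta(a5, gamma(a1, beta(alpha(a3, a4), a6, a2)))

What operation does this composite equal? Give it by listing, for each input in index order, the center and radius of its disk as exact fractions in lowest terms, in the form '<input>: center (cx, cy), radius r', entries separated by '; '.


a1: center (-1/48, -11/48), radius 1/108; a2: center (-1/24, -115/432), radius 1/864; a3: center (-139/3024, -67/252), radius 1/9072; a4: center (-139/3024, -803/3024), radius 1/9072; a5: center (0, 0), radius 1/9; a6: center (-1/27, -13/48), radius 1/864

Affine substitution under delta: radii multiply and a-centers shift.
a5: after 1 affine step, its disk has center (0, 0), radius 1/9
a1: after 2 affine steps, its disk has center (-1/48, -11/48), radius 1/108
a3: after 4 affine steps, its disk has center (-139/3024, -67/252), radius 1/9072
a4: after 4 affine steps, its disk has center (-139/3024, -803/3024), radius 1/9072
a6: after 3 affine steps, its disk has center (-1/27, -13/48), radius 1/864
a2: after 3 affine steps, its disk has center (-1/24, -115/432), radius 1/864


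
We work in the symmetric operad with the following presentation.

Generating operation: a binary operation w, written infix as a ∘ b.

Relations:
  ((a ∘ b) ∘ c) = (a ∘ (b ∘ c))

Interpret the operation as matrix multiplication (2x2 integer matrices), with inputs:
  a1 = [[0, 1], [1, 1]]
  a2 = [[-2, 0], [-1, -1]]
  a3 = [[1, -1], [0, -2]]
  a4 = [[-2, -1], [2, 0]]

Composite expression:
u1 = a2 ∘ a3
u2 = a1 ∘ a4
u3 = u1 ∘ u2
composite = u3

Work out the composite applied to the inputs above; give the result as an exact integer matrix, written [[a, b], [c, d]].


[[-4, -2], [-2, -3]]

(a2 ∘ a3) = [[-2, 2], [-1, 3]]
(a1 ∘ a4) = [[2, 0], [0, -1]]
((a2 ∘ a3) ∘ (a1 ∘ a4)) = [[-4, -2], [-2, -3]]


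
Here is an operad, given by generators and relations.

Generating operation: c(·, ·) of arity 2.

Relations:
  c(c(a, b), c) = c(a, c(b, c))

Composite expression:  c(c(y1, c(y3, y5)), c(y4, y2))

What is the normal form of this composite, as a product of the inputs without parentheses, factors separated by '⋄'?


y1 ⋄ y3 ⋄ y5 ⋄ y4 ⋄ y2


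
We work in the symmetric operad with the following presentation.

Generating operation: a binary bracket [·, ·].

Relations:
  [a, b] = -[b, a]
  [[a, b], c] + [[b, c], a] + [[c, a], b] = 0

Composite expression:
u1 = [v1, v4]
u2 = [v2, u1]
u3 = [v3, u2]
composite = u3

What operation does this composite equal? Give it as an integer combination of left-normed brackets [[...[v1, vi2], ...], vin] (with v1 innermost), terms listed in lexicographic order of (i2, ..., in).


A multilinear Lie element is pinned by v1-initial words (v1 innermost).
Composite bracket: [v3, [v2, [v1, v4]]]
The bracket unfolds into 8 signed words via [a, b] = ab - ba (2^3 = 8).
Coefficients come from the v1-initial words:
  v1v4v2v3 appears with sign +1, giving the term +[[[v1, v4], v2], v3]

[[[v1, v4], v2], v3]


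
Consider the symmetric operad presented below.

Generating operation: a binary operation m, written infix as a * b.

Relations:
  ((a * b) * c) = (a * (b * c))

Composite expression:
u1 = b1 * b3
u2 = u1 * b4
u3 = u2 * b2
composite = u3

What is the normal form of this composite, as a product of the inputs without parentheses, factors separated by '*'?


Key point: m is associative — brackets drop, the b-order remains.
(b1 * b3) spells out as b1 * b3
((b1 * b3) * b4) spells out as b1 * b3 * b4
(((b1 * b3) * b4) * b2) spells out as b1 * b3 * b4 * b2

b1 * b3 * b4 * b2


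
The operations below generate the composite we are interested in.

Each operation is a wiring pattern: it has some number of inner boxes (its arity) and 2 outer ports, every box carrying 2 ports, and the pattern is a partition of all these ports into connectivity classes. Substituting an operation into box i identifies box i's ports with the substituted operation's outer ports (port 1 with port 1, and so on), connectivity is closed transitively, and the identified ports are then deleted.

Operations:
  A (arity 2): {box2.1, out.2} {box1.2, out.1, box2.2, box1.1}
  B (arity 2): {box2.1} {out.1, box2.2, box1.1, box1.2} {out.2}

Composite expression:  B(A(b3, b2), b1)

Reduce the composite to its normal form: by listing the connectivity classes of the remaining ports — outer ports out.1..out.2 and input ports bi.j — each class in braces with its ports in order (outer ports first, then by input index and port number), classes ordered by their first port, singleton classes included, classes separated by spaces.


{out.1, b1.2, b2.1, b2.2, b3.1, b3.2} {out.2} {b1.1}

Treat the ports identified at B as solder joints: merge, then drop.
composing A on (b3, b2), with out.j its own outer ports: {out.1, b2.2, b3.1, b3.2} {out.2, b2.1}
composing B on (b3, b2, b1), with out.j its own outer ports: {out.1, b1.2, b2.1, b2.2, b3.1, b3.2} {out.2} {b1.1}


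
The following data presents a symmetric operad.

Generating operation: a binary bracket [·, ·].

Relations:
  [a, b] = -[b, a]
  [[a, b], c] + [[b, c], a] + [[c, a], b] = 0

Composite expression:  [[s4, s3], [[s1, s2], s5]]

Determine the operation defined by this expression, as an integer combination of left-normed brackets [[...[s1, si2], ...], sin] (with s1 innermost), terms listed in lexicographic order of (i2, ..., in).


In the tensor algebra, words opening s1 carry the s1-anchored form.
Composite bracket: [[s4, s3], [[s1, s2], s5]]
Under [a, b] = ab - ba we get 16 signed associative words (2^4 = 16).
Words beginning with s1 determine it all:
  s1s2s5s3s4 appears with sign +1, giving the term +[[[[s1, s2], s5], s3], s4]
  s1s2s5s4s3 appears with sign -1, giving the term -[[[[s1, s2], s5], s4], s3]

[[[[s1, s2], s5], s3], s4] - [[[[s1, s2], s5], s4], s3]


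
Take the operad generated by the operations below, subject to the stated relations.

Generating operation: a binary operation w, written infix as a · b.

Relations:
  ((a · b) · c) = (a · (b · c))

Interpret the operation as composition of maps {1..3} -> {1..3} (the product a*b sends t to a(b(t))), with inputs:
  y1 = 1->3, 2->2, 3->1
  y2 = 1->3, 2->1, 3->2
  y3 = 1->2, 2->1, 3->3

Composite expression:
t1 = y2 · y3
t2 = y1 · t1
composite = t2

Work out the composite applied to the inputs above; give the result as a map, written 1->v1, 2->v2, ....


1->3, 2->1, 3->2

(y2 · y3) = 1->1, 2->3, 3->2
(y1 · (y2 · y3)) = 1->3, 2->1, 3->2


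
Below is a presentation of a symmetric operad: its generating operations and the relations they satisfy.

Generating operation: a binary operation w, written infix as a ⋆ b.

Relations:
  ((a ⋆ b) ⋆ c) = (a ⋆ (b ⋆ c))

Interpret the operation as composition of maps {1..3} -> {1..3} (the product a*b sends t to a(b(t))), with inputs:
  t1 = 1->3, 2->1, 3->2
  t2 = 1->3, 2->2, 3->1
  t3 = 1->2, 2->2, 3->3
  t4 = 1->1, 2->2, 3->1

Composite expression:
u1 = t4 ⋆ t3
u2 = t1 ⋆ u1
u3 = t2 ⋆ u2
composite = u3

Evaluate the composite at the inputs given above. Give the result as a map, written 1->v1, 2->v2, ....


(t4 ⋆ t3) = 1->2, 2->2, 3->1
(t1 ⋆ (t4 ⋆ t3)) = 1->1, 2->1, 3->3
(t2 ⋆ (t1 ⋆ (t4 ⋆ t3))) = 1->3, 2->3, 3->1

1->3, 2->3, 3->1


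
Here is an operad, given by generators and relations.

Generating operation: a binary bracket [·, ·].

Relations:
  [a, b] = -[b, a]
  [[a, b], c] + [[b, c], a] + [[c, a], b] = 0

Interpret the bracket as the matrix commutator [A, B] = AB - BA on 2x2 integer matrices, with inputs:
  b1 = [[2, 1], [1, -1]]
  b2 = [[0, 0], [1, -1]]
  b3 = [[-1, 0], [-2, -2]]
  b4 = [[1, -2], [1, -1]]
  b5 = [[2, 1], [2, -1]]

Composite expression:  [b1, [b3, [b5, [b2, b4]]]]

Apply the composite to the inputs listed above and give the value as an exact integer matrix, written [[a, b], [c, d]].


[b2, b4] = [[2, -2], [1, -2]]
[b5, [b2, b4]] = [[5, -10], [5, -5]]
[b3, [b5, [b2, b4]]] = [[-20, -10], [-25, 20]]
[b1, [b3, [b5, [b2, b4]]]] = [[-15, 10], [35, 15]]

[[-15, 10], [35, 15]]


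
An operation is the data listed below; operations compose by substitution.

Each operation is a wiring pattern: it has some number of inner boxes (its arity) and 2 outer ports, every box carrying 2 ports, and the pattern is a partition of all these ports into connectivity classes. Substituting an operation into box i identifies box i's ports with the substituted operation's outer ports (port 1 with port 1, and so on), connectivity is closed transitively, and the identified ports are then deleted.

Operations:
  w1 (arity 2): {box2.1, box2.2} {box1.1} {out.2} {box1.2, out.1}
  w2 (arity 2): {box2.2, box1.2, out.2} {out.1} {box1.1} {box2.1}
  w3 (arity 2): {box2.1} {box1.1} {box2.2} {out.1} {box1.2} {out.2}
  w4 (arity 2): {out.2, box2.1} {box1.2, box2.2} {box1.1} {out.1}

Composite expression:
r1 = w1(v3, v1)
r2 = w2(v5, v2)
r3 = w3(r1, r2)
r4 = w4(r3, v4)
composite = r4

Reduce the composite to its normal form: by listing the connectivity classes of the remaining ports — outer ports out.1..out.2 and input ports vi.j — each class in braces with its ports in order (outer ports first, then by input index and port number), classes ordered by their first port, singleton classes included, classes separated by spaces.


Substituting into w4 glues patterns; closure does the rest.
after w1, the pattern on (v3, v1) reads {out.1, v3.2} {out.2} {v1.1, v1.2} {v3.1} (out.j = its outer ports)
after w2, the pattern on (v5, v2) reads {out.1} {out.2, v2.2, v5.2} {v2.1} {v5.1} (out.j = its outer ports)
after w3, the pattern on (v3, v1, v5, v2) reads {out.1} {out.2} {v1.1, v1.2} {v2.1} {v2.2, v5.2} {v3.1} {v3.2} {v5.1} (out.j = its outer ports)
after w4, the pattern on (v3, v1, v5, v2, v4) reads {out.1} {out.2, v4.1} {v1.1, v1.2} {v2.1} {v2.2, v5.2} {v3.1} {v3.2} {v4.2} {v5.1} (out.j = its outer ports)

{out.1} {out.2, v4.1} {v1.1, v1.2} {v2.1} {v2.2, v5.2} {v3.1} {v3.2} {v4.2} {v5.1}


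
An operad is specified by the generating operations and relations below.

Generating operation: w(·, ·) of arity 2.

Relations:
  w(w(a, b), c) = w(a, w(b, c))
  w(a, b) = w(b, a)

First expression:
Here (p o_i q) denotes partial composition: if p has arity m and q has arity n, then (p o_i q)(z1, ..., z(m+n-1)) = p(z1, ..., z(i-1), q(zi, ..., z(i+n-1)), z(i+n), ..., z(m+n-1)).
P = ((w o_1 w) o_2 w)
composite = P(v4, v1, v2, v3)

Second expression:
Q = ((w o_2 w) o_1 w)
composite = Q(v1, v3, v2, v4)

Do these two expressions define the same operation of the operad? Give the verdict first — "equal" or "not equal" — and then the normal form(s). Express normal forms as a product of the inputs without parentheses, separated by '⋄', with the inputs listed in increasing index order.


equal: each reduces to v1 ⋄ v2 ⋄ v3 ⋄ v4

The first expression, normalized: v1 ⋄ v2 ⋄ v3 ⋄ v4
The second expression, normalized: v1 ⋄ v2 ⋄ v3 ⋄ v4
Identical normal forms: equal.


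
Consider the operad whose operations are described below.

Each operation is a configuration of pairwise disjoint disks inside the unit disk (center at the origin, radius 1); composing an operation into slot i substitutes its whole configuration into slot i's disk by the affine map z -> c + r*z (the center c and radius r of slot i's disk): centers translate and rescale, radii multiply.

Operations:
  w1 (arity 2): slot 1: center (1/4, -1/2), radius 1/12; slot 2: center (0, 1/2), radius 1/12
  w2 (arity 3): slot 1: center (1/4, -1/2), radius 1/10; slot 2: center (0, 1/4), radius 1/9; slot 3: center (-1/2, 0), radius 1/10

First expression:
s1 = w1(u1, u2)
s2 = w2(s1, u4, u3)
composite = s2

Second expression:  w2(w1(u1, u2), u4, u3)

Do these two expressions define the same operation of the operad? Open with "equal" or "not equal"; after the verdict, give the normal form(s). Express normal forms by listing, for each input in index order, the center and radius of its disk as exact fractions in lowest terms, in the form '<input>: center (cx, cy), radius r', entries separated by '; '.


Reducing the first expression gives u1: center (11/40, -11/20), radius 1/120; u2: center (1/4, -9/20), radius 1/120; u3: center (-1/2, 0), radius 1/10; u4: center (0, 1/4), radius 1/9
Reducing the second expression gives u1: center (11/40, -11/20), radius 1/120; u2: center (1/4, -9/20), radius 1/120; u3: center (-1/2, 0), radius 1/10; u4: center (0, 1/4), radius 1/9
Both agree, so they are equal.

equal; both compose to u1: center (11/40, -11/20), radius 1/120; u2: center (1/4, -9/20), radius 1/120; u3: center (-1/2, 0), radius 1/10; u4: center (0, 1/4), radius 1/9


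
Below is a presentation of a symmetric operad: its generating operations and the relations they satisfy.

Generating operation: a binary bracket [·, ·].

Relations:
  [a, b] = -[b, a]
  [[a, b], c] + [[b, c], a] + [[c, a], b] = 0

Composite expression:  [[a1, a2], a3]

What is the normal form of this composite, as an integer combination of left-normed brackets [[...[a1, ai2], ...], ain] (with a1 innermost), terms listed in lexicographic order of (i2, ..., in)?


[[a1, a2], a3]

A multilinear Lie element is pinned by a1-initial words (a1 innermost).
Composite bracket: [[a1, a2], a3]
Expanding via [a, b] = ab - ba: 4 signed words (2^2 = 4).
Collect the words opening with a1:
  a1a2a3 (sign +1) contributes +[[a1, a2], a3]


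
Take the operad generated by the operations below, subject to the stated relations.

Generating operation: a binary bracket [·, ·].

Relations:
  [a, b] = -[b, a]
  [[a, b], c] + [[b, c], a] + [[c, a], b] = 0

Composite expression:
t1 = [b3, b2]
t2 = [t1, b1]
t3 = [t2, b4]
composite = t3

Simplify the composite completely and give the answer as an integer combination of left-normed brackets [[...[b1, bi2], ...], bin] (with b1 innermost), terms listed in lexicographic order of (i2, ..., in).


[[[b1, b2], b3], b4] - [[[b1, b3], b2], b4]


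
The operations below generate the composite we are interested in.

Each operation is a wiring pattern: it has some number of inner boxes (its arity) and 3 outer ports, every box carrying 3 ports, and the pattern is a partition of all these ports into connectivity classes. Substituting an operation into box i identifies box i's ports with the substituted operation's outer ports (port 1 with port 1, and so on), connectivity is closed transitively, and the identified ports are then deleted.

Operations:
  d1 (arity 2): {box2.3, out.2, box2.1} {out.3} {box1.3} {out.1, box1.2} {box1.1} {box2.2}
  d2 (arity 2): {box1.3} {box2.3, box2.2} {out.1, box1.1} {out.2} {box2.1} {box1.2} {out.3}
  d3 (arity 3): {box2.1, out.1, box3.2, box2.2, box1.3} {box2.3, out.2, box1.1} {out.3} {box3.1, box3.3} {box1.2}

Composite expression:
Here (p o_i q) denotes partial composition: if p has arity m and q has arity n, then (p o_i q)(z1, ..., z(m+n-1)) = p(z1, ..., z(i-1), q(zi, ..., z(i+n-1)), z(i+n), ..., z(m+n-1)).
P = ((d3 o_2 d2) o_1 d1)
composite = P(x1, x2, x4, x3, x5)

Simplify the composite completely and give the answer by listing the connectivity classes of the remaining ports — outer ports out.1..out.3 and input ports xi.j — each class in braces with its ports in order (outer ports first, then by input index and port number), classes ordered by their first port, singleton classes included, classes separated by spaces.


{out.1, x4.1, x5.2} {out.2, x1.2} {out.3} {x1.1} {x1.3} {x2.1, x2.3} {x2.2} {x3.1} {x3.2, x3.3} {x4.2} {x4.3} {x5.1, x5.3}

Reachability decides: close wires over d3-identified ports.
d1 over (x1, x2) gives {out.1, x1.2} {out.2, x2.1, x2.3} {out.3} {x1.1} {x1.3} {x2.2}, out.j being that stage's outer ports
d2 over (x4, x3) gives {out.1, x4.1} {out.2} {out.3} {x3.1} {x3.2, x3.3} {x4.2} {x4.3}, out.j being that stage's outer ports
d3 over (x1, x2, x4, x3, x5) gives {out.1, x4.1, x5.2} {out.2, x1.2} {out.3} {x1.1} {x1.3} {x2.1, x2.3} {x2.2} {x3.1} {x3.2, x3.3} {x4.2} {x4.3} {x5.1, x5.3}, out.j being that stage's outer ports


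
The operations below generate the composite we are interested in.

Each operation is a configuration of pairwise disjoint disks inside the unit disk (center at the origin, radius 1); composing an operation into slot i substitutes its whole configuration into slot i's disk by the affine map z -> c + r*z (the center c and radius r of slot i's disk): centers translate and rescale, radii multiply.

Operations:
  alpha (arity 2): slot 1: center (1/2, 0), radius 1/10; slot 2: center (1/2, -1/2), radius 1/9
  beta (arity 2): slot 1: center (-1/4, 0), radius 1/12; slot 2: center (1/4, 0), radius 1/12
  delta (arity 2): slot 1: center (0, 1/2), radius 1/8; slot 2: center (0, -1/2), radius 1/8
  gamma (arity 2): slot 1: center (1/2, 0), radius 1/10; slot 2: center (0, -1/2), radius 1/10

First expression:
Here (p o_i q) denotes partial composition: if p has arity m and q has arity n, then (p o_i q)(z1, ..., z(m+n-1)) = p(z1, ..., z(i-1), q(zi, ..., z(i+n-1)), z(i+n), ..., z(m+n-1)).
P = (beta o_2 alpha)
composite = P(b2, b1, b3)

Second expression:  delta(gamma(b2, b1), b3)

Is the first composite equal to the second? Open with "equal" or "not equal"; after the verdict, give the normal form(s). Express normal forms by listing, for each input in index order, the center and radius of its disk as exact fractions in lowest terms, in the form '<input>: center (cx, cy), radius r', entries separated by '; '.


not equal; the first gives b1: center (7/24, 0), radius 1/120; b2: center (-1/4, 0), radius 1/12; b3: center (7/24, -1/24), radius 1/108 and the second b1: center (0, 7/16), radius 1/80; b2: center (1/16, 1/2), radius 1/80; b3: center (0, -1/2), radius 1/8

The first composite normalizes to b1: center (7/24, 0), radius 1/120; b2: center (-1/4, 0), radius 1/12; b3: center (7/24, -1/24), radius 1/108
The second composite normalizes to b1: center (0, 7/16), radius 1/80; b2: center (1/16, 1/2), radius 1/80; b3: center (0, -1/2), radius 1/8
Different reductions; not equal.
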